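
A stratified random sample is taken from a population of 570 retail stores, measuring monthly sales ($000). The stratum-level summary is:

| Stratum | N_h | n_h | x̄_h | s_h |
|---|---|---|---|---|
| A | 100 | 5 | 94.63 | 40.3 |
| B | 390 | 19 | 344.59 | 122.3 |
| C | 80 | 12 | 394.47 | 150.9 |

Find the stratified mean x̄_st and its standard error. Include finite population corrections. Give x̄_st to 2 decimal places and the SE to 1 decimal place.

x̄_st ≈ 307.74, SE ≈ 19.8

x̄_st = Σ W_h x̄_h = (100·94.63 + 390·344.59 + 80·394.47)/570 = 307.73807
V̂(x̄_st) = Σ W_h² (1 − n_h/N_h) s_h²/n_h, with W_h = N_h/N and N = 570:
  stratum A: (100/570)²·(1 − 5/100)·40.3²/5 = 9.4976
  stratum B: (390/570)²·(1 − 19/390)·122.3²/19 = 350.581
  stratum C: (80/570)²·(1 − 12/80)·150.9²/12 = 31.7721
V̂(x̄_st) = 391.851
SE(x̄_st) = √391.851 = 19.7952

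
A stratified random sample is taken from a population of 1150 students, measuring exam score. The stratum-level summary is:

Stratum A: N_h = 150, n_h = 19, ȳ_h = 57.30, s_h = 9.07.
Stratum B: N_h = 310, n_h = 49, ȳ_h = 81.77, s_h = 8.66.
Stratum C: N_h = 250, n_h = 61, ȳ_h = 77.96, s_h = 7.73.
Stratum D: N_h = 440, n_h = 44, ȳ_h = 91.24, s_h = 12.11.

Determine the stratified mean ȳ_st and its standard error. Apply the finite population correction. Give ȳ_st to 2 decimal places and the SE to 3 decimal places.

ȳ_st = Σ W_h ȳ_h = (150·57.30 + 310·81.77 + 250·77.96 + 440·91.24)/1150 = 81.37330
V̂(ȳ_st) = Σ W_h² (1 − n_h/N_h) s_h²/n_h, with W_h = N_h/N and N = 1150:
  stratum A: (150/1150)²·(1 − 19/150)·9.07²/19 = 0.0643321
  stratum B: (310/1150)²·(1 − 49/310)·8.66²/49 = 0.0936367
  stratum C: (250/1150)²·(1 − 61/250)·7.73²/61 = 0.0349974
  stratum D: (440/1150)²·(1 − 44/440)·12.11²/44 = 0.439125
V̂(ȳ_st) = 0.632091
SE(ȳ_st) = √0.632091 = 0.795041

ȳ_st ≈ 81.37, SE ≈ 0.795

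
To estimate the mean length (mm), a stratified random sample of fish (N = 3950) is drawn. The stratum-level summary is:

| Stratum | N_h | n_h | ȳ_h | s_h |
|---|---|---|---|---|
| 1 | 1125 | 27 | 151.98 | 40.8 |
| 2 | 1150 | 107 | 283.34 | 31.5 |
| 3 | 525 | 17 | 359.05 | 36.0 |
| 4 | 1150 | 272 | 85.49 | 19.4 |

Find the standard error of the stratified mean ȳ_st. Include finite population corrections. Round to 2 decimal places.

SE(ȳ_st) ≈ 2.64

V̂(ȳ_st) = Σ W_h² (1 − n_h/N_h) s_h²/n_h, with W_h = N_h/N and N = 3950:
  stratum 1: (1125/3950)²·(1 − 27/1125)·40.8²/27 = 4.88109
  stratum 2: (1150/3950)²·(1 − 107/1150)·31.5²/107 = 0.712895
  stratum 3: (525/3950)²·(1 − 17/525)·36.0²/17 = 1.30312
  stratum 4: (1150/3950)²·(1 − 272/1150)·19.4²/272 = 0.0895432
V̂(ȳ_st) = 6.98665
SE(ȳ_st) = √6.98665 = 2.64323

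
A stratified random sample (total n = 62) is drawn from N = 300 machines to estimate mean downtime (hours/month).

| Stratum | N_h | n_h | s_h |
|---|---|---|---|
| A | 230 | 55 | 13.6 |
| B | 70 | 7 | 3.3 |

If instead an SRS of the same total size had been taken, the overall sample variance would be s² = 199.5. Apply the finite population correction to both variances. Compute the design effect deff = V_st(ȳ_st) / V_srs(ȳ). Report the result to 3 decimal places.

deff ≈ 0.619

V̂(ȳ_st) = Σ W_h² (1 − n_h/N_h) s_h²/n_h, with W_h = N_h/N and N = 300:
  stratum A: (230/300)²·(1 − 55/230)·13.6²/55 = 1.50397
  stratum B: (70/300)²·(1 − 7/70)·3.3²/7 = 0.07623
V_st = 1.5802
V_srs = (1 − 62/300)·199.5/62 = 2.55274
deff = V_st / V_srs = 1.5802/2.55274 = 0.6190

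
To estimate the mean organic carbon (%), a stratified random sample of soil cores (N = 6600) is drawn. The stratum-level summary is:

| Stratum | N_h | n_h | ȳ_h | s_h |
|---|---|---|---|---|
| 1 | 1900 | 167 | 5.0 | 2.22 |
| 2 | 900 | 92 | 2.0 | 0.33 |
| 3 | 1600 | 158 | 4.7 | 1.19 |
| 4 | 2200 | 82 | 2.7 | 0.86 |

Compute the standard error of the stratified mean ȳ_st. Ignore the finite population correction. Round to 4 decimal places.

SE(ȳ_st) ≈ 0.0632

V̂(ȳ_st) = Σ W_h² s_h²/n_h, with W_h = N_h/N and N = 6600:
  stratum 1: (1900/6600)²·2.22²/167 = 0.00244573
  stratum 2: (900/6600)²·0.33²/92 = 2.20109e-05
  stratum 3: (1600/6600)²·1.19²/158 = 0.000526731
  stratum 4: (2200/6600)²·0.86²/82 = 0.00100217
V̂(ȳ_st) = 0.00399664
SE(ȳ_st) = √0.00399664 = 0.063219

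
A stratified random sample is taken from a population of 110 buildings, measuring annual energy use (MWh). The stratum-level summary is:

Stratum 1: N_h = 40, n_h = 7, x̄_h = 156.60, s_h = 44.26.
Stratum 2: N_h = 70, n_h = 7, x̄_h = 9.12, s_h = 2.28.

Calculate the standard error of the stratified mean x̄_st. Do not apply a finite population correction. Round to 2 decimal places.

SE(x̄_st) ≈ 6.11

V̂(x̄_st) = Σ W_h² s_h²/n_h, with W_h = N_h/N and N = 110:
  stratum 1: (40/110)²·44.26²/7 = 37.0049
  stratum 2: (70/110)²·2.28²/7 = 0.300734
V̂(x̄_st) = 37.3056
SE(x̄_st) = √37.3056 = 6.10783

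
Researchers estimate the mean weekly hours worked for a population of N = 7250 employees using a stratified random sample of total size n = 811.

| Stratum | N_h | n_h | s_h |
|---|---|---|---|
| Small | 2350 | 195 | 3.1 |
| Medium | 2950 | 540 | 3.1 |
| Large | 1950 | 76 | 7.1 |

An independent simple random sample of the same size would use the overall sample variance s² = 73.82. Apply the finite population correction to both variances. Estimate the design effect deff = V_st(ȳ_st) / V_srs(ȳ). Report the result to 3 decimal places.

deff ≈ 0.659

V̂(ȳ_st) = Σ W_h² (1 − n_h/N_h) s_h²/n_h, with W_h = N_h/N and N = 7250:
  stratum Small: (2350/7250)²·(1 − 195/2350)·3.1²/195 = 0.00474819
  stratum Medium: (2950/7250)²·(1 − 540/2950)·3.1²/540 = 0.00240709
  stratum Large: (1950/7250)²·(1 − 76/1950)·7.1²/76 = 0.0461138
V_st = 0.0532691
V_srs = (1 − 811/7250)·73.82/811 = 0.0808414
deff = V_st / V_srs = 0.0532691/0.0808414 = 0.6589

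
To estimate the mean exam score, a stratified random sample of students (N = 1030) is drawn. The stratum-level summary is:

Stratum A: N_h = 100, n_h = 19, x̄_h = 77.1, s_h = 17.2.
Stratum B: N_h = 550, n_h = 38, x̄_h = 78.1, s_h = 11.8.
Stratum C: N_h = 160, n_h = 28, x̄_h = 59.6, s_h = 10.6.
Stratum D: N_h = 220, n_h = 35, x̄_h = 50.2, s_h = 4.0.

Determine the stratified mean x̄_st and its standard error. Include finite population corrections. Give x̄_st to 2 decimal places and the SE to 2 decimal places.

x̄_st ≈ 69.17, SE ≈ 1.09

x̄_st = Σ W_h x̄_h = (100·77.1 + 550·78.1 + 160·59.6 + 220·50.2)/1030 = 69.16990
V̂(x̄_st) = Σ W_h² (1 − n_h/N_h) s_h²/n_h, with W_h = N_h/N and N = 1030:
  stratum A: (100/1030)²·(1 − 19/100)·17.2²/19 = 0.118881
  stratum B: (550/1030)²·(1 − 38/550)·11.8²/38 = 0.97261
  stratum C: (160/1030)²·(1 − 28/160)·10.6²/28 = 0.0798865
  stratum D: (220/1030)²·(1 − 35/220)·4.0²/35 = 0.0175377
V̂(x̄_st) = 1.18892
SE(x̄_st) = √1.18892 = 1.09037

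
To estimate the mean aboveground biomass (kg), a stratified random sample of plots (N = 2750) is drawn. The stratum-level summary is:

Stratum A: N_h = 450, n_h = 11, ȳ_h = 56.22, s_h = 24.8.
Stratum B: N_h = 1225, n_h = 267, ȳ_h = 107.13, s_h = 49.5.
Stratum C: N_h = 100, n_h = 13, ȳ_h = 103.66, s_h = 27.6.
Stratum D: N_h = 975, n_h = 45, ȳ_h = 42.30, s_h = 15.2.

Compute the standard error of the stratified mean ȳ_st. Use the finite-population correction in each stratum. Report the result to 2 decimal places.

V̂(ȳ_st) = Σ W_h² (1 − n_h/N_h) s_h²/n_h, with W_h = N_h/N and N = 2750:
  stratum A: (450/2750)²·(1 − 11/450)·24.8²/11 = 1.46057
  stratum B: (1225/2750)²·(1 − 267/1225)·49.5²/267 = 1.42408
  stratum C: (100/2750)²·(1 − 13/100)·27.6²/13 = 0.0674107
  stratum D: (975/2750)²·(1 − 45/975)·15.2²/45 = 0.615597
V̂(ȳ_st) = 3.56766
SE(ȳ_st) = √3.56766 = 1.88883

SE(ȳ_st) ≈ 1.89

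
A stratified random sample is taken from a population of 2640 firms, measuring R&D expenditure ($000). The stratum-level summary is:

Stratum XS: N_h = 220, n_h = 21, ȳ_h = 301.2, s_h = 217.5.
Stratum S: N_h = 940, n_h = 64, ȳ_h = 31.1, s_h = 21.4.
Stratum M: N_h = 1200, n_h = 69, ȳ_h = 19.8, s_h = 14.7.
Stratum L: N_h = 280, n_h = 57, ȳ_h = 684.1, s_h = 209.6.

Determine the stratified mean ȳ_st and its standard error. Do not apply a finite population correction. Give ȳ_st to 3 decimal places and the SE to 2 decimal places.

ȳ_st = Σ W_h ȳ_h = (220·301.2 + 940·31.1 + 1200·19.8 + 280·684.1)/2640 = 117.72955
V̂(ȳ_st) = Σ W_h² s_h²/n_h, with W_h = N_h/N and N = 2640:
  stratum XS: (220/2640)²·217.5²/21 = 15.6436
  stratum S: (940/2640)²·21.4²/64 = 0.907184
  stratum M: (1200/2640)²·14.7²/69 = 0.647054
  stratum L: (280/2640)²·209.6²/57 = 8.66994
V̂(ȳ_st) = 25.8678
SE(ȳ_st) = √25.8678 = 5.08604

ȳ_st ≈ 117.730, SE ≈ 5.09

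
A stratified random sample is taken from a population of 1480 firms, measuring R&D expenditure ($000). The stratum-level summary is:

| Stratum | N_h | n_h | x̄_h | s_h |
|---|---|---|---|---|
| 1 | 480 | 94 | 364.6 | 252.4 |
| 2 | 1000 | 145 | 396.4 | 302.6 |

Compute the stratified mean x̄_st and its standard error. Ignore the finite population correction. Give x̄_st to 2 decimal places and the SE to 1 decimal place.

x̄_st ≈ 386.09, SE ≈ 19.0

x̄_st = Σ W_h x̄_h = (480·364.6 + 1000·396.4)/1480 = 386.08649
V̂(x̄_st) = Σ W_h² s_h²/n_h, with W_h = N_h/N and N = 1480:
  stratum 1: (480/1480)²·252.4²/94 = 71.2869
  stratum 2: (1000/1480)²·302.6²/145 = 288.301
V̂(x̄_st) = 359.588
SE(x̄_st) = √359.588 = 18.9628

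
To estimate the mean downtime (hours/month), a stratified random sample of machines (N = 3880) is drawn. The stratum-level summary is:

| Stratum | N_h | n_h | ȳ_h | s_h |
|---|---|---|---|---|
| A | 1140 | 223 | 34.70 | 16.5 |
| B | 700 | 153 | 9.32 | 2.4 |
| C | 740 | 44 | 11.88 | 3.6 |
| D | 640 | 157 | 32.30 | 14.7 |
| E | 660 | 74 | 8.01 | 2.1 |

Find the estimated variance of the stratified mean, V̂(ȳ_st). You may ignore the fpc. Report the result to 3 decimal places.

V̂(ȳ_st) ≈ 0.157

V̂(ȳ_st) = Σ W_h² s_h²/n_h, with W_h = N_h/N and N = 3880:
  stratum A: (1140/3880)²·16.5²/223 = 0.105392
  stratum B: (700/3880)²·2.4²/153 = 0.00122536
  stratum C: (740/3880)²·3.6²/44 = 0.010714
  stratum D: (640/3880)²·14.7²/157 = 0.0374482
  stratum E: (660/3880)²·2.1²/74 = 0.00172437
V̂(ȳ_st) = 0.156504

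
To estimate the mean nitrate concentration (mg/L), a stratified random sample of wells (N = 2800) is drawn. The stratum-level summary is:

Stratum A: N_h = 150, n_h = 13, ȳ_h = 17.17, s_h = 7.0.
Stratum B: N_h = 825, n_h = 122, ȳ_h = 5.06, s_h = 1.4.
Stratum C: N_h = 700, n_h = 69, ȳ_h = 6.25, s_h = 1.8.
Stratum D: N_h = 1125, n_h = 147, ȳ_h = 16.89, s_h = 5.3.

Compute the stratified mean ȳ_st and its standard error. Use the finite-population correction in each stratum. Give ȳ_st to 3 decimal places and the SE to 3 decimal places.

ȳ_st ≈ 10.759, SE ≈ 0.201

ȳ_st = Σ W_h ȳ_h = (150·17.17 + 825·5.06 + 700·6.25 + 1125·16.89)/2800 = 10.75938
V̂(ȳ_st) = Σ W_h² (1 − n_h/N_h) s_h²/n_h, with W_h = N_h/N and N = 2800:
  stratum A: (150/2800)²·(1 − 13/150)·7.0²/13 = 0.00987981
  stratum B: (825/2800)²·(1 − 122/825)·1.4²/122 = 0.00118847
  stratum C: (700/2800)²·(1 − 69/700)·1.8²/69 = 0.0026455
  stratum D: (1125/2800)²·(1 − 147/1125)·5.3²/147 = 0.026817
V̂(ȳ_st) = 0.0405307
SE(ȳ_st) = √0.0405307 = 0.201322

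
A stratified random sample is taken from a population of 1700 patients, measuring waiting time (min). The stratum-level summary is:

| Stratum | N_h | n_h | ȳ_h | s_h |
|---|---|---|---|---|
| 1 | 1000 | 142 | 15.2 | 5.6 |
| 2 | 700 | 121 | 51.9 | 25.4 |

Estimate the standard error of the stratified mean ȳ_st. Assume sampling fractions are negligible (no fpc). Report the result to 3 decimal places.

SE(ȳ_st) ≈ 0.990

V̂(ȳ_st) = Σ W_h² s_h²/n_h, with W_h = N_h/N and N = 1700:
  stratum 1: (1000/1700)²·5.6²/142 = 0.076417
  stratum 2: (700/1700)²·25.4²/121 = 0.904025
V̂(ȳ_st) = 0.980442
SE(ȳ_st) = √0.980442 = 0.990173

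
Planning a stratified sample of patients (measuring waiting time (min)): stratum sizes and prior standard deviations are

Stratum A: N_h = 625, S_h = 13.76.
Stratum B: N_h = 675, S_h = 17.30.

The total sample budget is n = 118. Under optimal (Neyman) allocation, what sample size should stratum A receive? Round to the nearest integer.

Neyman allocation: n_h = n · N_h S_h / Σ N_i S_i, with n = 118.
  stratum A: N_h·S_h = 625·13.76 = 8600.00
  stratum B: N_h·S_h = 675·17.30 = 11677.50
Σ N_h S_h = 20277.50
n for stratum A = 118·8600.00/20277.50 = 50.046 → 50

50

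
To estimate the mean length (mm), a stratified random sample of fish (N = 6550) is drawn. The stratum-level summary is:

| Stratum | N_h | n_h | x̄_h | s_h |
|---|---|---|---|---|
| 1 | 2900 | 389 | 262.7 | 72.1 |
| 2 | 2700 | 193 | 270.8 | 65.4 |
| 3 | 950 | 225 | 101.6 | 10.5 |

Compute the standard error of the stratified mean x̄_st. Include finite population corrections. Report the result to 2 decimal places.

SE(x̄_st) ≈ 2.40

V̂(x̄_st) = Σ W_h² (1 − n_h/N_h) s_h²/n_h, with W_h = N_h/N and N = 6550:
  stratum 1: (2900/6550)²·(1 − 389/2900)·72.1²/389 = 2.26821
  stratum 2: (2700/6550)²·(1 − 193/2700)·65.4²/193 = 3.4965
  stratum 3: (950/6550)²·(1 − 225/950)·10.5²/225 = 0.00786638
V̂(x̄_st) = 5.77258
SE(x̄_st) = √5.77258 = 2.40262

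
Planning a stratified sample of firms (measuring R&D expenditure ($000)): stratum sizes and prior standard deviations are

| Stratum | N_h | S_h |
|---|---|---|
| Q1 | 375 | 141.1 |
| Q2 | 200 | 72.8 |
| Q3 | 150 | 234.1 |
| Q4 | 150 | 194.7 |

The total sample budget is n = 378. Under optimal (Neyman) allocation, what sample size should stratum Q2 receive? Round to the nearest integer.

Neyman allocation: n_h = n · N_h S_h / Σ N_i S_i, with n = 378.
  stratum Q1: N_h·S_h = 375·141.1 = 52912.50
  stratum Q2: N_h·S_h = 200·72.8 = 14560.00
  stratum Q3: N_h·S_h = 150·234.1 = 35115.00
  stratum Q4: N_h·S_h = 150·194.7 = 29205.00
Σ N_h S_h = 131792.50
n for stratum Q2 = 378·14560.00/131792.50 = 41.760 → 42

42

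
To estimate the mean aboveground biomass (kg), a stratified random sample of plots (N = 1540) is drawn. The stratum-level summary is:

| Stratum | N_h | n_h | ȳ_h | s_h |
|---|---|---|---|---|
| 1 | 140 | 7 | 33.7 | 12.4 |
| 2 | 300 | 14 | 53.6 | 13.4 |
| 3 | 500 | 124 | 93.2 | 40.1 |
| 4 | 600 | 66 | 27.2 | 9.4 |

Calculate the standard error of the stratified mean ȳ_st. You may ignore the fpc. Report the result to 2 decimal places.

V̂(ȳ_st) = Σ W_h² s_h²/n_h, with W_h = N_h/N and N = 1540:
  stratum 1: (140/1540)²·12.4²/7 = 0.181535
  stratum 2: (300/1540)²·13.4²/14 = 0.486724
  stratum 3: (500/1540)²·40.1²/124 = 1.36699
  stratum 4: (600/1540)²·9.4²/66 = 0.203223
V̂(ȳ_st) = 2.23847
SE(ȳ_st) = √2.23847 = 1.49615

SE(ȳ_st) ≈ 1.50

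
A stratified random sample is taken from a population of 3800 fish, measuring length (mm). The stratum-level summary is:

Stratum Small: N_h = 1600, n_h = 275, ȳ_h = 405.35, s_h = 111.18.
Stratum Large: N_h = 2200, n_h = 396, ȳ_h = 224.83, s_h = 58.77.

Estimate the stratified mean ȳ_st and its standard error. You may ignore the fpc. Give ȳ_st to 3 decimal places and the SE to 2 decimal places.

ȳ_st = Σ W_h ȳ_h = (1600·405.35 + 2200·224.83)/3800 = 300.83842
V̂(ȳ_st) = Σ W_h² s_h²/n_h, with W_h = N_h/N and N = 3800:
  stratum Small: (1600/3800)²·111.18²/275 = 7.96881
  stratum Large: (2200/3800)²·58.77²/396 = 2.92344
V̂(ȳ_st) = 10.8923
SE(ȳ_st) = √10.8923 = 3.30034

ȳ_st ≈ 300.838, SE ≈ 3.30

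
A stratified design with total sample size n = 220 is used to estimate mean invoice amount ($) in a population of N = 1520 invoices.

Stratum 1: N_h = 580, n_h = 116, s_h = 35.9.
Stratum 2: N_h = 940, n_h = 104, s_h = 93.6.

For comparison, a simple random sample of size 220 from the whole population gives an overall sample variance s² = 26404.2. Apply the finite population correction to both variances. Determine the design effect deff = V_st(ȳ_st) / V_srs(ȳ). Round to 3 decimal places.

deff ≈ 0.292

V̂(ȳ_st) = Σ W_h² (1 − n_h/N_h) s_h²/n_h, with W_h = N_h/N and N = 1520:
  stratum 1: (580/1520)²·(1 − 116/580)·35.9²/116 = 1.29417
  stratum 2: (940/1520)²·(1 − 104/940)·93.6²/104 = 28.6527
V_st = 29.9468
V_srs = (1 − 220/1520)·26404.2/220 = 102.648
deff = V_st / V_srs = 29.9468/102.648 = 0.2917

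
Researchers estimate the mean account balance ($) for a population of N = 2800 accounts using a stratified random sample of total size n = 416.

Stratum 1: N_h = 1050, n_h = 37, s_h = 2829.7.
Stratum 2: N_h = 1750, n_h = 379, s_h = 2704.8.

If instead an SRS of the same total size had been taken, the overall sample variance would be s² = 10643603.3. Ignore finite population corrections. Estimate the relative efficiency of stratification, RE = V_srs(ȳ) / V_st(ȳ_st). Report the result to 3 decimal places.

V̂(ȳ_st) = Σ W_h² s_h²/n_h, with W_h = N_h/N and N = 2800:
  stratum 1: (1050/2800)²·2829.7²/37 = 30432.8
  stratum 2: (1750/2800)²·2704.8²/379 = 7540.34
V_st = 37973.1
V_srs = s²/n = 10643603.3/416 = 25585.6
Relative efficiency = V_srs / V_st = 25585.6/37973.1 = 0.6738

RE ≈ 0.674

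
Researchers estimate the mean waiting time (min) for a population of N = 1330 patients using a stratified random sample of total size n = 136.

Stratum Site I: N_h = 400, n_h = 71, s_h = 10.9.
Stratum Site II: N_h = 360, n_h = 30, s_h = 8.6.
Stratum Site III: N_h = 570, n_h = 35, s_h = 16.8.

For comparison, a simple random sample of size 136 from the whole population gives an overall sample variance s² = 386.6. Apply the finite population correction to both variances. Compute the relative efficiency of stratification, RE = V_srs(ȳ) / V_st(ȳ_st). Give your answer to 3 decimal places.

RE ≈ 1.519

V̂(ȳ_st) = Σ W_h² (1 − n_h/N_h) s_h²/n_h, with W_h = N_h/N and N = 1330:
  stratum Site I: (400/1330)²·(1 − 71/400)·10.9²/71 = 0.124494
  stratum Site II: (360/1330)²·(1 − 30/360)·8.6²/30 = 0.165573
  stratum Site III: (570/1330)²·(1 − 35/570)·16.8²/35 = 1.3902
V_st = 1.68026
V_srs = (1 − 136/1330)·386.6/136 = 2.55197
Relative efficiency = V_srs / V_st = 2.55197/1.68026 = 1.5188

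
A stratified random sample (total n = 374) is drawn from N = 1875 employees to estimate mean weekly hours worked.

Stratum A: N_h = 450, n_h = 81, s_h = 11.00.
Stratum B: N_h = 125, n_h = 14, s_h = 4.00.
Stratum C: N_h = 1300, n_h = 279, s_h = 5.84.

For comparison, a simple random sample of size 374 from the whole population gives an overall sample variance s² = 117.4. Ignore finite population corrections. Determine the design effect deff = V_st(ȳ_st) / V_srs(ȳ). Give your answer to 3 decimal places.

deff ≈ 0.477

V̂(ȳ_st) = Σ W_h² s_h²/n_h, with W_h = N_h/N and N = 1875:
  stratum A: (450/1875)²·11.00²/81 = 0.0860444
  stratum B: (125/1875)²·4.00²/14 = 0.00507937
  stratum C: (1300/1875)²·5.84²/279 = 0.0587632
V_st = 0.149887
V_srs = s²/n = 117.4/374 = 0.313904
deff = V_st / V_srs = 0.149887/0.313904 = 0.4775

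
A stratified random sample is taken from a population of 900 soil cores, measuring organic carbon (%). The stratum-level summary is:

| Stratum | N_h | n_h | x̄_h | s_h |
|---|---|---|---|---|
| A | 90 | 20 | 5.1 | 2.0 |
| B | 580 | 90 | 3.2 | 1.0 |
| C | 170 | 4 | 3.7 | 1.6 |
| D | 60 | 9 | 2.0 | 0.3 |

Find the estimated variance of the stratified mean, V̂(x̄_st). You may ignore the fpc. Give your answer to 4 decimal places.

V̂(x̄_st) = Σ W_h² s_h²/n_h, with W_h = N_h/N and N = 900:
  stratum A: (90/900)²·2.0²/20 = 0.002
  stratum B: (580/900)²·1.0²/90 = 0.00461454
  stratum C: (170/900)²·1.6²/4 = 0.0228346
  stratum D: (60/900)²·0.3²/9 = 4.44444e-05
V̂(x̄_st) = 0.0294936

V̂(x̄_st) ≈ 0.0295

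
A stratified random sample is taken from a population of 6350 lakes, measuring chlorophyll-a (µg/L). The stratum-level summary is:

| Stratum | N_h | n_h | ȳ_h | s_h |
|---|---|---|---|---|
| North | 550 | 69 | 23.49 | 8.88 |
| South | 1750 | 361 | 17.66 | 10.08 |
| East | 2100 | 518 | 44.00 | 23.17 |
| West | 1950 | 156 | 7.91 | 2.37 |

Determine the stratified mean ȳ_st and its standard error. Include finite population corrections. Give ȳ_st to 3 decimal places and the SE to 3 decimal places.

ȳ_st ≈ 23.882, SE ≈ 0.336

ȳ_st = Σ W_h ȳ_h = (550·23.49 + 1750·17.66 + 2100·44.00 + 1950·7.91)/6350 = 23.88173
V̂(ȳ_st) = Σ W_h² (1 − n_h/N_h) s_h²/n_h, with W_h = N_h/N and N = 6350:
  stratum North: (550/6350)²·(1 − 69/550)·8.88²/69 = 0.00749786
  stratum South: (1750/6350)²·(1 − 361/1750)·10.08²/361 = 0.0169671
  stratum East: (2100/6350)²·(1 − 518/2100)·23.17²/518 = 0.0853887
  stratum West: (1950/6350)²·(1 − 156/1950)·2.37²/156 = 0.00312379
V̂(ȳ_st) = 0.112977
SE(ȳ_st) = √0.112977 = 0.336121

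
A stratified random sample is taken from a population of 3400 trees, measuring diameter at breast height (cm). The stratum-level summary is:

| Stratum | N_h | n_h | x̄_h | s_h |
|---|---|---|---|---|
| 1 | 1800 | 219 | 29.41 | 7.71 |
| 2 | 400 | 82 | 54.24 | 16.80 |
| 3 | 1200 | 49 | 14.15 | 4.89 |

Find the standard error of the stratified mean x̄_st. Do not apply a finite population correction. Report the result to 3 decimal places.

V̂(x̄_st) = Σ W_h² s_h²/n_h, with W_h = N_h/N and N = 3400:
  stratum 1: (1800/3400)²·7.71²/219 = 0.0760767
  stratum 2: (400/3400)²·16.80²/82 = 0.0476395
  stratum 3: (1200/3400)²·4.89²/49 = 0.0607892
V̂(x̄_st) = 0.184505
SE(x̄_st) = √0.184505 = 0.429541

SE(x̄_st) ≈ 0.430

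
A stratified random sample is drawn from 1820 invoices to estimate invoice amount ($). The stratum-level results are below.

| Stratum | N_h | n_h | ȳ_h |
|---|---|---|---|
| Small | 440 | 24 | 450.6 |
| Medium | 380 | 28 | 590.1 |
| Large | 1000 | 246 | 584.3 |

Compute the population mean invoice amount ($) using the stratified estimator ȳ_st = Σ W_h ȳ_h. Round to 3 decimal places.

ȳ_st ≈ 553.188

N = Σ N_h = 1820. Stratum weights W_h = N_h/N.
ȳ_st = (440·450.6 + 380·590.1 + 1000·584.3) / 1820 = 553.18791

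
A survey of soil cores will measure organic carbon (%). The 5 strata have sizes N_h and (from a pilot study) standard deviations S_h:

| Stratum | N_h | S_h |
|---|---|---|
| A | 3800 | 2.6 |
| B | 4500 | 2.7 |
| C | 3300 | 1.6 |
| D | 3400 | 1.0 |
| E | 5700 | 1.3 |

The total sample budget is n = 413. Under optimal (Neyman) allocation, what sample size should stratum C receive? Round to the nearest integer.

Neyman allocation: n_h = n · N_h S_h / Σ N_i S_i, with n = 413.
  stratum A: N_h·S_h = 3800·2.6 = 9880.00
  stratum B: N_h·S_h = 4500·2.7 = 12150.00
  stratum C: N_h·S_h = 3300·1.6 = 5280.00
  stratum D: N_h·S_h = 3400·1.0 = 3400.00
  stratum E: N_h·S_h = 5700·1.3 = 7410.00
Σ N_h S_h = 38120.00
n for stratum C = 413·5280.00/38120.00 = 57.205 → 57

57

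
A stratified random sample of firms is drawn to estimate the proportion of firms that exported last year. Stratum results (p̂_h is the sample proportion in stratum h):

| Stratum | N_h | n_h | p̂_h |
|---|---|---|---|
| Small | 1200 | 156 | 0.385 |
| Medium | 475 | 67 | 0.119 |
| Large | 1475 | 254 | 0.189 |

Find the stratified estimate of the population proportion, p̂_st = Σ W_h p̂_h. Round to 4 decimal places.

N = 3150; stratum weights W_h = N_h/N.
p̂_st = Σ W_h p̂_h = (1200·0.385 + 475·0.119 + 1475·0.189)/3150 = 0.25311

p̂_st ≈ 0.2531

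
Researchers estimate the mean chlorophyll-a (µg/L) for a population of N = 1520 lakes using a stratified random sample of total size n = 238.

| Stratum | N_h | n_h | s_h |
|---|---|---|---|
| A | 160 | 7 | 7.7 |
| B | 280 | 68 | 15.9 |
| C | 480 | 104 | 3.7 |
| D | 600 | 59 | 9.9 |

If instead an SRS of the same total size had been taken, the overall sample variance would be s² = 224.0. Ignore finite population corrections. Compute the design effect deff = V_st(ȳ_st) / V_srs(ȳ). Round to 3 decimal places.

deff ≈ 0.523

V̂(ȳ_st) = Σ W_h² s_h²/n_h, with W_h = N_h/N and N = 1520:
  stratum A: (160/1520)²·7.7²/7 = 0.0938504
  stratum B: (280/1520)²·15.9²/68 = 0.126158
  stratum C: (480/1520)²·3.7²/104 = 0.013127
  stratum D: (600/1520)²·9.9²/59 = 0.258841
V_st = 0.491977
V_srs = s²/n = 224.0/238 = 0.941176
deff = V_st / V_srs = 0.491977/0.941176 = 0.5227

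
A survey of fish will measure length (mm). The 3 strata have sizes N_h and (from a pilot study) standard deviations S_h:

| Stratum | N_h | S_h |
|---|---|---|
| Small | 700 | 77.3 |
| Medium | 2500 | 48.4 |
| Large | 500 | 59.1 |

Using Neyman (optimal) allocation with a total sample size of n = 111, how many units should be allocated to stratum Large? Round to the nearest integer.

Neyman allocation: n_h = n · N_h S_h / Σ N_i S_i, with n = 111.
  stratum Small: N_h·S_h = 700·77.3 = 54110.00
  stratum Medium: N_h·S_h = 2500·48.4 = 121000.00
  stratum Large: N_h·S_h = 500·59.1 = 29550.00
Σ N_h S_h = 204660.00
n for stratum Large = 111·29550.00/204660.00 = 16.027 → 16

16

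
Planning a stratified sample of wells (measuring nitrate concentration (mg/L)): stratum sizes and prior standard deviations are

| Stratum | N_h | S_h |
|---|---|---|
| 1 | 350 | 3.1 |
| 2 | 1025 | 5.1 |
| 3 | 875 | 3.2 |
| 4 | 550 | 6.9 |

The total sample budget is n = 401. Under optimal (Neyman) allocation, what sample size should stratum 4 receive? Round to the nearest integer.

118

Neyman allocation: n_h = n · N_h S_h / Σ N_i S_i, with n = 401.
  stratum 1: N_h·S_h = 350·3.1 = 1085.00
  stratum 2: N_h·S_h = 1025·5.1 = 5227.50
  stratum 3: N_h·S_h = 875·3.2 = 2800.00
  stratum 4: N_h·S_h = 550·6.9 = 3795.00
Σ N_h S_h = 12907.50
n for stratum 4 = 401·3795.00/12907.50 = 117.900 → 118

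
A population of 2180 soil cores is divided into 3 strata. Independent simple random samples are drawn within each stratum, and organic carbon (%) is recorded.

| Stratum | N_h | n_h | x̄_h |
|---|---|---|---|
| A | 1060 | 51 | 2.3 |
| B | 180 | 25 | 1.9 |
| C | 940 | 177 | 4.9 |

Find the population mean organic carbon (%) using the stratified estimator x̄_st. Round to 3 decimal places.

x̄_st ≈ 3.388

N = Σ N_h = 2180. Stratum weights W_h = N_h/N.
x̄_st = (1060·2.3 + 180·1.9 + 940·4.9) / 2180 = 3.38807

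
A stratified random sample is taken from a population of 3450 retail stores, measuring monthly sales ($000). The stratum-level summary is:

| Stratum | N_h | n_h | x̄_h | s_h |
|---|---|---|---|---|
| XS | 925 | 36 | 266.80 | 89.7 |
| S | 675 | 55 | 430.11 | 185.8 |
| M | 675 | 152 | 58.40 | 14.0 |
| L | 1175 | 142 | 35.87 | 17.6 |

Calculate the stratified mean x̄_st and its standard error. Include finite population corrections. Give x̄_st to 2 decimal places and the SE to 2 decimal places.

x̄_st = Σ W_h x̄_h = (925·266.80 + 675·430.11 + 675·58.40 + 1175·35.87)/3450 = 179.32797
V̂(x̄_st) = Σ W_h² (1 − n_h/N_h) s_h²/n_h, with W_h = N_h/N and N = 3450:
  stratum XS: (925/3450)²·(1 − 36/925)·89.7²/36 = 15.4414
  stratum S: (675/3450)²·(1 − 55/675)·185.8²/55 = 22.0692
  stratum M: (675/3450)²·(1 − 152/675)·14.0²/152 = 0.0382454
  stratum L: (1175/3450)²·(1 − 142/1175)·17.6²/142 = 0.222452
V̂(x̄_st) = 37.7713
SE(x̄_st) = √37.7713 = 6.14584

x̄_st ≈ 179.33, SE ≈ 6.15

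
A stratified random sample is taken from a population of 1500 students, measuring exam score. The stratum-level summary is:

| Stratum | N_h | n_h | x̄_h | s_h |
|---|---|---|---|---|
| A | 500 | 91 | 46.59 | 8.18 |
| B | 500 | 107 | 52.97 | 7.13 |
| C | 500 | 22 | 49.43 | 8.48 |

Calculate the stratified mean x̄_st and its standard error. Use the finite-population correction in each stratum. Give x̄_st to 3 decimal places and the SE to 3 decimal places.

x̄_st ≈ 49.663, SE ≈ 0.675

x̄_st = Σ W_h x̄_h = (500·46.59 + 500·52.97 + 500·49.43)/1500 = 49.66333
V̂(x̄_st) = Σ W_h² (1 − n_h/N_h) s_h²/n_h, with W_h = N_h/N and N = 1500:
  stratum A: (500/1500)²·(1 − 91/500)·8.18²/91 = 0.0668307
  stratum B: (500/1500)²·(1 − 107/500)·7.13²/107 = 0.041493
  stratum C: (500/1500)²·(1 − 22/500)·8.48²/22 = 0.347204
V̂(x̄_st) = 0.455527
SE(x̄_st) = √0.455527 = 0.674928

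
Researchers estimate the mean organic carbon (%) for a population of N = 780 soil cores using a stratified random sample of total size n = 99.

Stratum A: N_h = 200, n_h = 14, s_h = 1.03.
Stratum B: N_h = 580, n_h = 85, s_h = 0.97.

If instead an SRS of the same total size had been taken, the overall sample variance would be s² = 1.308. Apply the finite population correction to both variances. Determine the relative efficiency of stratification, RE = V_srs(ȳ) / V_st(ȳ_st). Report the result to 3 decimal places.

RE ≈ 1.170

V̂(ȳ_st) = Σ W_h² (1 − n_h/N_h) s_h²/n_h, with W_h = N_h/N and N = 780:
  stratum A: (200/780)²·(1 − 14/200)·1.03²/14 = 0.0046334
  stratum B: (580/780)²·(1 − 85/580)·0.97²/85 = 0.00522358
V_st = 0.00985699
V_srs = (1 − 99/780)·1.308/99 = 0.0115352
Relative efficiency = V_srs / V_st = 0.0115352/0.00985699 = 1.1703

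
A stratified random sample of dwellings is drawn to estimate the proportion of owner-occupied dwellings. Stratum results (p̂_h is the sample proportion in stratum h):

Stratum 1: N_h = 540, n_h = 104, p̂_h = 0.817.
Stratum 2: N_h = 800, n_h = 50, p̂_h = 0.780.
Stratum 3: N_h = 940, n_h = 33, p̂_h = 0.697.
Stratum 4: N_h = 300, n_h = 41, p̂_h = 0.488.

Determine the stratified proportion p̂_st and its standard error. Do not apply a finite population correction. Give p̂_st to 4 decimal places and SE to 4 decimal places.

N = 2580; stratum weights W_h = N_h/N.
p̂_st = Σ W_h p̂_h = (540·0.817 + 800·0.780 + 940·0.697 + 300·0.488)/2580 = 0.72355
V̂(p̂_st) = Σ W_h² p̂_h(1−p̂_h)/(n_h−1):
  stratum 1: (540/2580)²·0.817·0.183/103 = 6.35893e-05
  stratum 2: (800/2580)²·0.780·0.220/49 = 0.000336714
  stratum 3: (940/2580)²·0.697·0.303/32 = 0.000876076
  stratum 4: (300/2580)²·0.488·0.512/40 = 8.44565e-05
V̂(p̂_st) = 0.00136084; SE = √V̂ = 0.0368895

p̂_st ≈ 0.7236, SE ≈ 0.0369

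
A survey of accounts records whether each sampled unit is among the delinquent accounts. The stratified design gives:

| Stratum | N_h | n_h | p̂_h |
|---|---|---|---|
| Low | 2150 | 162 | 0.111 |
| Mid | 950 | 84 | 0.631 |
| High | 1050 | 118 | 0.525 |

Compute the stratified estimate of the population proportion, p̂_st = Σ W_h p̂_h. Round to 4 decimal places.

N = 4150; stratum weights W_h = N_h/N.
p̂_st = Σ W_h p̂_h = (2150·0.111 + 950·0.631 + 1050·0.525)/4150 = 0.33478

p̂_st ≈ 0.3348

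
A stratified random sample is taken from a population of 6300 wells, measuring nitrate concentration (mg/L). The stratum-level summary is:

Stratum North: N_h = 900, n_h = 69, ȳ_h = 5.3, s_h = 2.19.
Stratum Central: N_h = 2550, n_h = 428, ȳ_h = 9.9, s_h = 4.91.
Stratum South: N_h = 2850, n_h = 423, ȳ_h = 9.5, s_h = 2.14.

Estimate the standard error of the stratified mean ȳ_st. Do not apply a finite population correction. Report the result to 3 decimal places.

SE(ȳ_st) ≈ 0.113

V̂(ȳ_st) = Σ W_h² s_h²/n_h, with W_h = N_h/N and N = 6300:
  stratum North: (900/6300)²·2.19²/69 = 0.00141854
  stratum Central: (2550/6300)²·4.91²/428 = 0.00922823
  stratum South: (2850/6300)²·2.14²/423 = 0.00221562
V̂(ȳ_st) = 0.0128624
SE(ȳ_st) = √0.0128624 = 0.113413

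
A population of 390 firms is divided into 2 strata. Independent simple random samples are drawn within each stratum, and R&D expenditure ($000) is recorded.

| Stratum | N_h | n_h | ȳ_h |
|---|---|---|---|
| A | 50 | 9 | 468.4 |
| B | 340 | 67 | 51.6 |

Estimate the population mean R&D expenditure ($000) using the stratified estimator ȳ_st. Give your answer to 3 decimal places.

N = Σ N_h = 390. Stratum weights W_h = N_h/N.
ȳ_st = (50·468.4 + 340·51.6) / 390 = 105.03590

ȳ_st ≈ 105.036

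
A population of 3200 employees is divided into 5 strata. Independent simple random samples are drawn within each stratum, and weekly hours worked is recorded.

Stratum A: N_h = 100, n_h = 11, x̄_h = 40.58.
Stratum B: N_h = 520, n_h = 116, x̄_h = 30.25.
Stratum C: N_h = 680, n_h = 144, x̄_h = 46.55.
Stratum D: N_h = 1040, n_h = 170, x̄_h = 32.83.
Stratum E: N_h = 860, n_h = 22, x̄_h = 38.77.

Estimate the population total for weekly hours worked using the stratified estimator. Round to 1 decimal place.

τ̂_st ≈ 118927.4

τ̂_st = Σ N_h x̄_h = 100·40.58 + 520·30.25 + 680·46.55 + 1040·32.83 + 860·38.77 = 118927.4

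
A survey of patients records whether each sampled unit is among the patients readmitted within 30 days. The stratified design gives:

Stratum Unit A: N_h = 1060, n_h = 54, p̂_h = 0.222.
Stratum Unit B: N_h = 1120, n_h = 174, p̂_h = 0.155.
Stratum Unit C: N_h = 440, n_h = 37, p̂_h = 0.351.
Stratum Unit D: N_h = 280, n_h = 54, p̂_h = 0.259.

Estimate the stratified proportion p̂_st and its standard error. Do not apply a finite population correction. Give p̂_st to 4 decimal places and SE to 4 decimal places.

p̂_st ≈ 0.2193, SE ≈ 0.0270

N = 2900; stratum weights W_h = N_h/N.
p̂_st = Σ W_h p̂_h = (1060·0.222 + 1120·0.155 + 440·0.351 + 280·0.259)/2900 = 0.21927
V̂(p̂_st) = Σ W_h² p̂_h(1−p̂_h)/(n_h−1):
  stratum Unit A: (1060/2900)²·0.222·0.778/53 = 0.000435384
  stratum Unit B: (1120/2900)²·0.155·0.845/173 = 0.000112923
  stratum Unit C: (440/2900)²·0.351·0.649/36 = 0.000145666
  stratum Unit D: (280/2900)²·0.259·0.741/53 = 3.37569e-05
V̂(p̂_st) = 0.00072773; SE = √V̂ = 0.0269765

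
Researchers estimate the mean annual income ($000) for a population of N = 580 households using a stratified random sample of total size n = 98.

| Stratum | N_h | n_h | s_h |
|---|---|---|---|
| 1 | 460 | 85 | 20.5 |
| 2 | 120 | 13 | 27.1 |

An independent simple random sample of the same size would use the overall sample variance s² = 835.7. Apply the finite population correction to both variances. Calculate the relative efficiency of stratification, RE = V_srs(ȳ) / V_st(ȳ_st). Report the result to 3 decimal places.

V̂(ȳ_st) = Σ W_h² (1 − n_h/N_h) s_h²/n_h, with W_h = N_h/N and N = 580:
  stratum 1: (460/580)²·(1 − 85/460)·20.5²/85 = 2.53526
  stratum 2: (120/580)²·(1 − 13/120)·27.1²/13 = 2.15628
V_st = 4.69153
V_srs = (1 − 98/580)·835.7/98 = 7.08669
Relative efficiency = V_srs / V_st = 7.08669/4.69153 = 1.5105

RE ≈ 1.511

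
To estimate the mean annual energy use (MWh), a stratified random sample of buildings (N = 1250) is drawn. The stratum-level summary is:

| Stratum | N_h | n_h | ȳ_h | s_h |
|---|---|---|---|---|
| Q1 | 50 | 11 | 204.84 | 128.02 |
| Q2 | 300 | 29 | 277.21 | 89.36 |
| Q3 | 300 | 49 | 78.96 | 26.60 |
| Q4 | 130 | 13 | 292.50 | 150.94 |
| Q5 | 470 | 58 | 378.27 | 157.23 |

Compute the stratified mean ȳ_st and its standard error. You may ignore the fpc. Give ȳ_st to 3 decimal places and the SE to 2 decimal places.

ȳ_st = Σ W_h ȳ_h = (50·204.84 + 300·277.21 + 300·78.96 + 130·292.50 + 470·378.27)/1250 = 266.32392
V̂(ȳ_st) = Σ W_h² s_h²/n_h, with W_h = N_h/N and N = 1250:
  stratum Q1: (50/1250)²·128.02²/11 = 2.38387
  stratum Q2: (300/1250)²·89.36²/29 = 15.8603
  stratum Q3: (300/1250)²·26.60²/49 = 0.831744
  stratum Q4: (130/1250)²·150.94²/13 = 18.9554
  stratum Q5: (470/1250)²·157.23²/58 = 60.2585
V̂(ȳ_st) = 98.2898
SE(ȳ_st) = √98.2898 = 9.91412

ȳ_st ≈ 266.324, SE ≈ 9.91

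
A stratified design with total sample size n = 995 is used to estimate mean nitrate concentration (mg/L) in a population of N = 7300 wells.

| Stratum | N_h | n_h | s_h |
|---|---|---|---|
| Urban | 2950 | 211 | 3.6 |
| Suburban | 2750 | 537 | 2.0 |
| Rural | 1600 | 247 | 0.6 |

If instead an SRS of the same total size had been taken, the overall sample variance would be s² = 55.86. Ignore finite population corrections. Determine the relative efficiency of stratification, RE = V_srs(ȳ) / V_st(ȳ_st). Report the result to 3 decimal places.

RE ≈ 5.032

V̂(ȳ_st) = Σ W_h² s_h²/n_h, with W_h = N_h/N and N = 7300:
  stratum Urban: (2950/7300)²·3.6²/211 = 0.0100305
  stratum Suburban: (2750/7300)²·2.0²/537 = 0.00105707
  stratum Rural: (1600/7300)²·0.6²/247 = 7.00164e-05
V_st = 0.0111576
V_srs = s²/n = 55.86/995 = 0.0561407
Relative efficiency = V_srs / V_st = 0.0561407/0.0111576 = 5.0316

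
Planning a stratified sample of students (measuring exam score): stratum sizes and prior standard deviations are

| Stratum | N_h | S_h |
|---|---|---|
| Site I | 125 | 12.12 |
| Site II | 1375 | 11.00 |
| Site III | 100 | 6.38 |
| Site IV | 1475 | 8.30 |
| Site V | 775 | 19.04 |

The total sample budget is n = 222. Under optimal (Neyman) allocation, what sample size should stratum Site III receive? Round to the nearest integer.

3

Neyman allocation: n_h = n · N_h S_h / Σ N_i S_i, with n = 222.
  stratum Site I: N_h·S_h = 125·12.12 = 1515.00
  stratum Site II: N_h·S_h = 1375·11.00 = 15125.00
  stratum Site III: N_h·S_h = 100·6.38 = 638.00
  stratum Site IV: N_h·S_h = 1475·8.30 = 12242.50
  stratum Site V: N_h·S_h = 775·19.04 = 14756.00
Σ N_h S_h = 44276.50
n for stratum Site III = 222·638.00/44276.50 = 3.199 → 3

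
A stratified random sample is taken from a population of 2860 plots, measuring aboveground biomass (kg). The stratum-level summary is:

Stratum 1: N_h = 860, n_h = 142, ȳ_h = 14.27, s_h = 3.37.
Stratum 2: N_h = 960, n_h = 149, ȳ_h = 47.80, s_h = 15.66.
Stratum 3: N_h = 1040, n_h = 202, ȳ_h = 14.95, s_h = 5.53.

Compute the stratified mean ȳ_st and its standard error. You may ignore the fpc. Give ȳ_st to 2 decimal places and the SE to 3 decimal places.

ȳ_st = Σ W_h ȳ_h = (860·14.27 + 960·47.80 + 1040·14.95)/2860 = 25.77210
V̂(ȳ_st) = Σ W_h² s_h²/n_h, with W_h = N_h/N and N = 2860:
  stratum 1: (860/2860)²·3.37²/142 = 0.00723163
  stratum 2: (960/2860)²·15.66²/149 = 0.185442
  stratum 3: (1040/2860)²·5.53²/202 = 0.0200186
V̂(ȳ_st) = 0.212692
SE(ȳ_st) = √0.212692 = 0.461185

ȳ_st ≈ 25.77, SE ≈ 0.461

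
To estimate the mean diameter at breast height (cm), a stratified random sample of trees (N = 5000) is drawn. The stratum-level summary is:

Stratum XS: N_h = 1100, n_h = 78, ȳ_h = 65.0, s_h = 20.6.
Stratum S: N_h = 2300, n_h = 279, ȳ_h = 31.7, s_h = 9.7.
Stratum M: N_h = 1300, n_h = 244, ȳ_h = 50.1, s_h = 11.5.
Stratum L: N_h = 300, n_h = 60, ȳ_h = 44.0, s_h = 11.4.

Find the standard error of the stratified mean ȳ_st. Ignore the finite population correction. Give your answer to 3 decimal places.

SE(ȳ_st) ≈ 0.616

V̂(ȳ_st) = Σ W_h² s_h²/n_h, with W_h = N_h/N and N = 5000:
  stratum XS: (1100/5000)²·20.6²/78 = 0.263321
  stratum S: (2300/5000)²·9.7²/279 = 0.07136
  stratum M: (1300/5000)²·11.5²/244 = 0.0366398
  stratum L: (300/5000)²·11.4²/60 = 0.0077976
V̂(ȳ_st) = 0.379118
SE(ȳ_st) = √0.379118 = 0.615726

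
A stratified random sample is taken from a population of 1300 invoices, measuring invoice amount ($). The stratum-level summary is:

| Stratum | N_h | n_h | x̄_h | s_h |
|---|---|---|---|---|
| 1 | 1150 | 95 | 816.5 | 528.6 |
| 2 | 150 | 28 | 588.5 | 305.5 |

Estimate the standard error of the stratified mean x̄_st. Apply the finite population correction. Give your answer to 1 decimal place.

SE(x̄_st) ≈ 46.3

V̂(x̄_st) = Σ W_h² (1 − n_h/N_h) s_h²/n_h, with W_h = N_h/N and N = 1300:
  stratum 1: (1150/1300)²·(1 − 95/1150)·528.6²/95 = 2111.52
  stratum 2: (150/1300)²·(1 − 28/150)·305.5²/28 = 36.0935
V̂(x̄_st) = 2147.61
SE(x̄_st) = √2147.61 = 46.3423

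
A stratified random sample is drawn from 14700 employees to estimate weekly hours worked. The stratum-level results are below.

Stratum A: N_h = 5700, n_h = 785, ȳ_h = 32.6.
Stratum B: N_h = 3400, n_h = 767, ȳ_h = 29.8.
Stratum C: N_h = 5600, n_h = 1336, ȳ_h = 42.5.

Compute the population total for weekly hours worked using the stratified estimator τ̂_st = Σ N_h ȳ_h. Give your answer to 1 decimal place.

τ̂_st = Σ N_h ȳ_h = 5700·32.6 + 3400·29.8 + 5600·42.5 = 525140.0

τ̂_st ≈ 525140.0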